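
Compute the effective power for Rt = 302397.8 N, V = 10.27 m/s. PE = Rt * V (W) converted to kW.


Formula: PE = Rt * V / 1000 (kW)
Step 1 — PE (W) = 302397.8 * 10.27 = 3105625.406 W
Step 2 — PE (kW) = 3105625.406 / 1000 ≈ 3105.6 kW (5 s.f.)

3105.6 kW


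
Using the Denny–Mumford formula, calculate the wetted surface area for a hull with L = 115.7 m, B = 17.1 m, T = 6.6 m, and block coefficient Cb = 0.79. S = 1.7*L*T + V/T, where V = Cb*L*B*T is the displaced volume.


Formula: S = 1.7*L*T + V/T with V = Cb*L*B*T, i.e. S = L * (1.7*T + Cb*B)
Step 1 — 1.7*T = 1.7 * 6.6 = 11.22 m
Step 2 — Cb*B = 0.79 * 17.1 = 13.509 m
Step 3 — 1.7*T + Cb*B = 11.22 + 13.509 = 24.729 m
Step 4 — S = 115.7 * 24.729 ≈ 2861.1 m^2 (5 s.f.)

2861.1 m^2


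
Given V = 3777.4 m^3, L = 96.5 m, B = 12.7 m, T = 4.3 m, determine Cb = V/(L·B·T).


Formula: Cb = V / (L * B * T)
Step 1 — L * B * T = 96.5 * 12.7 * 4.3 = 5269.865 m^3
Step 2 — Cb = 3777.4 / 5269.865 ≈ 0.71679 (5 s.f.)

0.71679


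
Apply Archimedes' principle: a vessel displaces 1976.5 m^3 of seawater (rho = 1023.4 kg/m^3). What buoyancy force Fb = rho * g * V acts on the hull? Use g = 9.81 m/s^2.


Formula: Fb = rho * g * V
Substituting: Fb = 1023.4 * 9.81 * 1976.5
Intermediate: 1023.4 * 9.81 = 10039.554
Result: Fb = 10039.554 * 1976.5 ≈ 19843000 N (5 s.f.)

19843000 N


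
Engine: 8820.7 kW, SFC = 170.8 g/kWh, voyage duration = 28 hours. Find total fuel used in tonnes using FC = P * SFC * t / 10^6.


Formula: FC (tonnes) = P * SFC * t / 1,000,000
Step 1 — P * SFC * t = 8820.7 * 170.8 * 28 = 42184115.68 g
Step 2 — FC (tonnes) = 42184115.68 / 1,000,000 ≈ 42.184 tonnes (5 s.f.)

42.184 tonnes


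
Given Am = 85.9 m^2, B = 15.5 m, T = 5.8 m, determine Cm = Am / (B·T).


Formula: Cm = Am / (B * T)
Step 1 — B * T = 15.5 * 5.8 = 89.9 m^2
Step 2 — Cm = 85.9 / 89.9 ≈ 0.95551 (5 s.f.)

0.95551


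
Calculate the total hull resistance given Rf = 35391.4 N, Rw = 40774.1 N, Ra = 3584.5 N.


Formula: Rt = Rf + Rw + Ra
Substituting: Rt = 35391.4 + 40774.1 + 3584.5
Result: Rt = 79750.0 N

79750.0 N


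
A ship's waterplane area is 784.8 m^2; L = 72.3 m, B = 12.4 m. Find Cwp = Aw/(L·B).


Formula: Cwp = Aw / (L * B)
Step 1 — L * B = 72.3 * 12.4 = 896.52 m^2
Step 2 — Cwp = 784.8 / 896.52 ≈ 0.87538 (5 s.f.)

0.87538


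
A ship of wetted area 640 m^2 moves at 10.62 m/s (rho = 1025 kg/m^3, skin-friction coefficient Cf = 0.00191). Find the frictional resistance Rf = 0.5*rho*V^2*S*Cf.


Formula: Rf = 0.5 * rho * V^2 * S * Cf
Step 1 — V^2 = 10.62^2 = 112.7844
Step 2 — 0.5 * rho * V^2 = 0.5 * 1025 * 112.7844 = 57802.005
Step 3 — Rf = 57802.005 * 640 * 0.00191 ≈ 70657 N (5 s.f.)

70657 N


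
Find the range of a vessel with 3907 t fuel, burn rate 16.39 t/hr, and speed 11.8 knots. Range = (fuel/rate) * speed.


Formula: endurance = fuel / rate; range = endurance * speed
Step 1 — endurance = 3907 / 16.39 = 238.3771 hours
Step 2 — range = 238.3771 * 11.8 ≈ 2812.8 nautical miles (5 s.f.)

2812.8 NM


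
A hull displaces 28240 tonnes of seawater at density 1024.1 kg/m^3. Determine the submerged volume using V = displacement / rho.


Formula: V = mass / rho
Step 1 — convert tonnes to kg: 28240 t * 1000 = 28240000 kg
Step 2 — V = 28240000 / 1024.1 ≈ 27575 m^3 (5 s.f.)

27575 m^3


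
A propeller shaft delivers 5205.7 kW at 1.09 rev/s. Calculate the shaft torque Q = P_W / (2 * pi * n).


Formula: Q = P_W / (2 * pi * n)
Step 1 — P_W = 5205.7 kW * 1000 = 5205700.0 W
Step 2 — 2 * pi * n = 2 * pi * 1.09 = 6.848672
Step 3 — Q = 5205700.0 / 6.848672 ≈ 760100 N·m (5 s.f.)

760100 N·m


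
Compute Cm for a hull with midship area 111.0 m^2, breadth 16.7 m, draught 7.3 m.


Formula: Cm = Am / (B * T)
Step 1 — B * T = 16.7 * 7.3 = 121.91 m^2
Step 2 — Cm = 111.0 / 121.91 ≈ 0.91051 (5 s.f.)

0.91051


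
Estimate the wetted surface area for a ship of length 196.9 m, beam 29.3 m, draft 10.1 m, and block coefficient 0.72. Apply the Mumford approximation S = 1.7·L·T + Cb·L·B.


Formula: S = 1.7*L*T + V/T with V = Cb*L*B*T, i.e. S = L * (1.7*T + Cb*B)
Step 1 — 1.7*T = 1.7 * 10.1 = 17.17 m
Step 2 — Cb*B = 0.72 * 29.3 = 21.096 m
Step 3 — 1.7*T + Cb*B = 17.17 + 21.096 = 38.266 m
Step 4 — S = 196.9 * 38.266 ≈ 7534.6 m^2 (5 s.f.)

7534.6 m^2


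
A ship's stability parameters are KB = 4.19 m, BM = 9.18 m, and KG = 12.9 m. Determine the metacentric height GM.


Formula: GM = KB + BM - KG
Step 1 — KM = KB + BM = 4.19 + 9.18 = 13.37 m
Step 2 — GM = KM - KG = 13.37 - 12.9 = 0.47 m

0.47 m


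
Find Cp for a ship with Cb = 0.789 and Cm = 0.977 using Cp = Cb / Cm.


Formula: Cp = Cb / Cm
Substituting: Cp = 0.789 / 0.977
Result: Cp ≈ 0.80757 (5 s.f.)

0.80757


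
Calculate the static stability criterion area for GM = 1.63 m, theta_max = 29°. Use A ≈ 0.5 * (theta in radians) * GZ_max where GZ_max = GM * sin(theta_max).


Formula: GZ_max = GM * sin(theta); Area = 0.5 * theta_rad * GZ_max
Step 1 — GZ_max = 1.63 * sin(29°) = 1.63 * 0.48481 = 0.79024 m
Step 2 — theta_rad = 29 * pi/180 = 0.506145 rad
Step 3 — Area = 0.5 * 0.506145 * 0.79024 ≈ 0.19999 m·rad (5 s.f.)

0.19999 m·rad


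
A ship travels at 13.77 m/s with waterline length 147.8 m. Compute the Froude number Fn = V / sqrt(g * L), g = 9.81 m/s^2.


Formula: Fn = V / sqrt(g * L)
Step 1 — g * L = 9.81 * 147.8 = 1449.918
Step 2 — sqrt(g * L) = sqrt(1449.918) = 38.077789
Step 3 — Fn = 13.77 / 38.077789 ≈ 0.36163 (5 s.f.)

0.36163


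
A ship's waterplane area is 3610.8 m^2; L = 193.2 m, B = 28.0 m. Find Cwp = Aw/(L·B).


Formula: Cwp = Aw / (L * B)
Step 1 — L * B = 193.2 * 28.0 = 5409.6 m^2
Step 2 — Cwp = 3610.8 / 5409.6 ≈ 0.66748 (5 s.f.)

0.66748


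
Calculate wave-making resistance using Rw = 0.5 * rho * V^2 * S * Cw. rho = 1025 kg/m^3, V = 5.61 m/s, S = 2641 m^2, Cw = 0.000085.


Formula: Rw = 0.5 * rho * V^2 * S * Cw
Step 1 — V^2 = 5.61^2 = 31.4721
Step 2 — 0.5 * rho * V^2 = 0.5 * 1025 * 31.4721 = 16129.45125
Step 3 — Rw = 16129.45125 * 2641 * 0.000085 ≈ 3620.8 N (5 s.f.)

3620.8 N


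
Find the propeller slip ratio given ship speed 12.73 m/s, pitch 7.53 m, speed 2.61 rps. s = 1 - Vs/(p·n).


Formula: s = 1 - Vs / (p * n)
Step 1 — p * n = 7.53 * 2.61 = 19.6533
Step 2 — Vs / (p*n) = 12.73 / 19.6533 = 0.647728 (6 d.p.)
Step 3 — s = 1 - 0.647728 = 0.352272

0.352272


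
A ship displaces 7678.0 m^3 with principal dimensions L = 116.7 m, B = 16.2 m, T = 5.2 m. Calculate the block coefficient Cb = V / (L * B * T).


Formula: Cb = V / (L * B * T)
Step 1 — L * B * T = 116.7 * 16.2 * 5.2 = 9830.808 m^3
Step 2 — Cb = 7678.0 / 9830.808 ≈ 0.78101 (5 s.f.)

0.78101


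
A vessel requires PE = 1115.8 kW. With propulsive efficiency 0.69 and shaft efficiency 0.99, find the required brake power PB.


Formula: PB = PE / (eta_D * eta_S)
Step 1 — combined efficiency = eta_D * eta_S = 0.69 * 0.99 = 0.6831
Step 2 — PB = 1115.8 / 0.6831 ≈ 1633.4 kW (5 s.f.)

1633.4 kW


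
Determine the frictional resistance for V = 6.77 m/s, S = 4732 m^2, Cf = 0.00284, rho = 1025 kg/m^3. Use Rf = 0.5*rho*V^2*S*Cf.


Formula: Rf = 0.5 * rho * V^2 * S * Cf
Step 1 — V^2 = 6.77^2 = 45.8329
Step 2 — 0.5 * rho * V^2 = 0.5 * 1025 * 45.8329 = 23489.36125
Step 3 — Rf = 23489.36125 * 4732 * 0.00284 ≈ 315670 N (5 s.f.)

315670 N


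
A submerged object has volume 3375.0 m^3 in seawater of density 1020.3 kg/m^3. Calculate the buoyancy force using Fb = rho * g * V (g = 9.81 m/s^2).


Formula: Fb = rho * g * V
Substituting: Fb = 1020.3 * 9.81 * 3375.0
Intermediate: 1020.3 * 9.81 = 10009.143
Result: Fb = 10009.143 * 3375.0 ≈ 33781000 N (5 s.f.)

33781000 N


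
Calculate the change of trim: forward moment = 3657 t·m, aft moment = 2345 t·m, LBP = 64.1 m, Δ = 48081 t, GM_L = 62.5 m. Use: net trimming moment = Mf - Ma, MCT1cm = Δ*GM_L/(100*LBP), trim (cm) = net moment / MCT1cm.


Formula: net trimming moment = Mf - Ma; MCT1cm = Δ*GM_L/(100*LBP); trim = net moment / MCT1cm
Step 1 — net trimming moment = 3657 - 2345 = 1312 t·m
Step 2 — MCT1cm = 48081 * 62.5 / (100 * 64.1) = 468.8085 t·m/cm
Step 3 — trim = 1312 / 468.8085 ≈ 2.7986 cm (5 s.f.)

2.7986 cm


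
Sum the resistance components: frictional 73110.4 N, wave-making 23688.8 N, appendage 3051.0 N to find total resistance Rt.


Formula: Rt = Rf + Rw + Ra
Substituting: Rt = 73110.4 + 23688.8 + 3051.0
Result: Rt = 99850.2 N

99850.2 N


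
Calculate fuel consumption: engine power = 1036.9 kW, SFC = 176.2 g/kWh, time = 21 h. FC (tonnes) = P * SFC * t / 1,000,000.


Formula: FC (tonnes) = P * SFC * t / 1,000,000
Step 1 — P * SFC * t = 1036.9 * 176.2 * 21 = 3836737.38 g
Step 2 — FC (tonnes) = 3836737.38 / 1,000,000 ≈ 3.8367 tonnes (5 s.f.)

3.8367 tonnes


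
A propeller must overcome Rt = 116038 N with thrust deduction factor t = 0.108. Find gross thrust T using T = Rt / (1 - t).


Formula: T = Rt / (1 - t)
Step 1 — (1 - t) = 1 - 0.108 = 0.892
Step 2 — T = 116038 / 0.892 ≈ 130090 N (5 s.f.)

130090 N


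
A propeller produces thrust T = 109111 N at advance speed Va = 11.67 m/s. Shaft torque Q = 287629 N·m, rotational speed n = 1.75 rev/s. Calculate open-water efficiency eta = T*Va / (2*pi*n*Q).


Formula: eta = T * Va / (2 * pi * n * Q)
Step 1 — numerator = T * Va = 109111 * 11.67 = 1273325.37
Step 2 — 2 * pi * n = 2 * pi * 1.75 = 10.995574
Step 3 — denominator = 10.995574 * 287629 = 3162645.95
Step 4 — eta = 1273325.37 / 3162645.95 ≈ 0.40261 (5 s.f.)

0.40261


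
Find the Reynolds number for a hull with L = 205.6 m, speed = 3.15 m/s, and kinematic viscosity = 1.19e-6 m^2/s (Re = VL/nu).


Formula: Re = V * L / nu
Step 1 — V * L = 3.15 * 205.6 = 647.64 m^2/s
Step 2 — Re = 647.64 / 1.19e-6 = 5.44e+08

5.44e+08


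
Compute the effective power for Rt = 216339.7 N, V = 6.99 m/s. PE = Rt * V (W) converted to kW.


Formula: PE = Rt * V / 1000 (kW)
Step 1 — PE (W) = 216339.7 * 6.99 = 1512214.503 W
Step 2 — PE (kW) = 1512214.503 / 1000 ≈ 1512.2 kW (5 s.f.)

1512.2 kW


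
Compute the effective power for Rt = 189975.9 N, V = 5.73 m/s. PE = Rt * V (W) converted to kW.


Formula: PE = Rt * V / 1000 (kW)
Step 1 — PE (W) = 189975.9 * 5.73 = 1088561.907 W
Step 2 — PE (kW) = 1088561.907 / 1000 ≈ 1088.6 kW (5 s.f.)

1088.6 kW


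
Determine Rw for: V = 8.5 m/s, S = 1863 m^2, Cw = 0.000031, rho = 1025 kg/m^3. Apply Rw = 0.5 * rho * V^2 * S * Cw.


Formula: Rw = 0.5 * rho * V^2 * S * Cw
Step 1 — V^2 = 8.5^2 = 72.25
Step 2 — 0.5 * rho * V^2 = 0.5 * 1025 * 72.25 = 37028.125
Step 3 — Rw = 37028.125 * 1863 * 0.000031 ≈ 2138.5 N (5 s.f.)

2138.5 N


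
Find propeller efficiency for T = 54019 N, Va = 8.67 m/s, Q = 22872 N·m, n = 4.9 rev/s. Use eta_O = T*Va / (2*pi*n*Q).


Formula: eta = T * Va / (2 * pi * n * Q)
Step 1 — numerator = T * Va = 54019 * 8.67 = 468344.73
Step 2 — 2 * pi * n = 2 * pi * 4.9 = 30.787608
Step 3 — denominator = 30.787608 * 22872 = 704174.17
Step 4 — eta = 468344.73 / 704174.17 ≈ 0.66510 (5 s.f.)

0.66510


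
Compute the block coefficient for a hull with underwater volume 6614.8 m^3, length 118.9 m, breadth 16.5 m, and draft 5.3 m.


Formula: Cb = V / (L * B * T)
Step 1 — L * B * T = 118.9 * 16.5 * 5.3 = 10397.805 m^3
Step 2 — Cb = 6614.8 / 10397.805 ≈ 0.63617 (5 s.f.)

0.63617


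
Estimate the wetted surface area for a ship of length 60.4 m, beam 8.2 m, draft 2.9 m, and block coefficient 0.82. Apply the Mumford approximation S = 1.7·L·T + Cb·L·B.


Formula: S = 1.7*L*T + V/T with V = Cb*L*B*T, i.e. S = L * (1.7*T + Cb*B)
Step 1 — 1.7*T = 1.7 * 2.9 = 4.93 m
Step 2 — Cb*B = 0.82 * 8.2 = 6.724 m
Step 3 — 1.7*T + Cb*B = 4.93 + 6.724 = 11.654 m
Step 4 — S = 60.4 * 11.654 ≈ 703.90 m^2 (5 s.f.)

703.90 m^2


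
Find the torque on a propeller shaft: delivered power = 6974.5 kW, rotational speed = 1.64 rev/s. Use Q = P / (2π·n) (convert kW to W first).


Formula: Q = P_W / (2 * pi * n)
Step 1 — P_W = 6974.5 kW * 1000 = 6974500.0 W
Step 2 — 2 * pi * n = 2 * pi * 1.64 = 10.304424
Step 3 — Q = 6974500.0 / 10.304424 ≈ 676850 N·m (5 s.f.)

676850 N·m


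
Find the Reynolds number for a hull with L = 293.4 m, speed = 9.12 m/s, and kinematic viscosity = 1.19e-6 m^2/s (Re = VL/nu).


Formula: Re = V * L / nu
Step 1 — V * L = 9.12 * 293.4 = 2675.808 m^2/s
Step 2 — Re = 2675.808 / 1.19e-6 = 2.25e+09

2.25e+09


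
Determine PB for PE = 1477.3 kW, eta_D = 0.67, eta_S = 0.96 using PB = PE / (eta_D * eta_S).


Formula: PB = PE / (eta_D * eta_S)
Step 1 — combined efficiency = eta_D * eta_S = 0.67 * 0.96 = 0.6432
Step 2 — PB = 1477.3 / 0.6432 ≈ 2296.8 kW (5 s.f.)

2296.8 kW


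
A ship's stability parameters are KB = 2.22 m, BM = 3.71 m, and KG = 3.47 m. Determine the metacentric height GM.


Formula: GM = KB + BM - KG
Step 1 — KM = KB + BM = 2.22 + 3.71 = 5.93 m
Step 2 — GM = KM - KG = 5.93 - 3.47 = 2.46 m

2.46 m


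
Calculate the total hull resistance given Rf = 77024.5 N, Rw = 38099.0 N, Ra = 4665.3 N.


Formula: Rt = Rf + Rw + Ra
Substituting: Rt = 77024.5 + 38099.0 + 4665.3
Result: Rt = 119788.8 N

119788.8 N


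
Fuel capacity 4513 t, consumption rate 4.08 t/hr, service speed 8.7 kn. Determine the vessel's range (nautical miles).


Formula: endurance = fuel / rate; range = endurance * speed
Step 1 — endurance = 4513 / 4.08 = 1106.1275 hours
Step 2 — range = 1106.1275 * 8.7 ≈ 9623.3 nautical miles (5 s.f.)

9623.3 NM


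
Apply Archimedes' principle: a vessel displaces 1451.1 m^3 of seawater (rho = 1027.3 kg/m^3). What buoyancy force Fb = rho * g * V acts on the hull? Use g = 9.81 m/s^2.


Formula: Fb = rho * g * V
Substituting: Fb = 1027.3 * 9.81 * 1451.1
Intermediate: 1027.3 * 9.81 = 10077.813
Result: Fb = 10077.813 * 1451.1 ≈ 14624000 N (5 s.f.)

14624000 N


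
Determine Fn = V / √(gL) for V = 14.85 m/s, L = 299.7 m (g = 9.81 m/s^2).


Formula: Fn = V / sqrt(g * L)
Step 1 — g * L = 9.81 * 299.7 = 2940.057
Step 2 — sqrt(g * L) = sqrt(2940.057) = 54.222292
Step 3 — Fn = 14.85 / 54.222292 ≈ 0.27387 (5 s.f.)

0.27387


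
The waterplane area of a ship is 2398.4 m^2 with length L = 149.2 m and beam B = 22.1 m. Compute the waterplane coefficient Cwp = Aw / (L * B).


Formula: Cwp = Aw / (L * B)
Step 1 — L * B = 149.2 * 22.1 = 3297.32 m^2
Step 2 — Cwp = 2398.4 / 3297.32 ≈ 0.72738 (5 s.f.)

0.72738


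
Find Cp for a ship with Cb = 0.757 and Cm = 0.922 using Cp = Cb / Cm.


Formula: Cp = Cb / Cm
Substituting: Cp = 0.757 / 0.922
Result: Cp ≈ 0.82104 (5 s.f.)

0.82104


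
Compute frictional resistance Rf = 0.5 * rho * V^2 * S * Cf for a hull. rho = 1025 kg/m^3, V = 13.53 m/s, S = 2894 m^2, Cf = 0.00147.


Formula: Rf = 0.5 * rho * V^2 * S * Cf
Step 1 — V^2 = 13.53^2 = 183.0609
Step 2 — 0.5 * rho * V^2 = 0.5 * 1025 * 183.0609 = 93818.71125
Step 3 — Rf = 93818.71125 * 2894 * 0.00147 ≈ 399120 N (5 s.f.)

399120 N


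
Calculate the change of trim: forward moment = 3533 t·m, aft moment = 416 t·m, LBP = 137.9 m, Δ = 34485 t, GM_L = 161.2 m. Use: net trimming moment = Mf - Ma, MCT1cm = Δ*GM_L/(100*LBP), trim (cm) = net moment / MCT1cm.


Formula: net trimming moment = Mf - Ma; MCT1cm = Δ*GM_L/(100*LBP); trim = net moment / MCT1cm
Step 1 — net trimming moment = 3533 - 416 = 3117 t·m
Step 2 — MCT1cm = 34485 * 161.2 / (100 * 137.9) = 403.1169 t·m/cm
Step 3 — trim = 3117 / 403.1169 ≈ 7.7322 cm (5 s.f.)

7.7322 cm


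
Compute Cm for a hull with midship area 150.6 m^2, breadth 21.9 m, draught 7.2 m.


Formula: Cm = Am / (B * T)
Step 1 — B * T = 21.9 * 7.2 = 157.68 m^2
Step 2 — Cm = 150.6 / 157.68 ≈ 0.95510 (5 s.f.)

0.95510


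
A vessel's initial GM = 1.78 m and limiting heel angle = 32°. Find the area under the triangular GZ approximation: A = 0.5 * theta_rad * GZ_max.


Formula: GZ_max = GM * sin(theta); Area = 0.5 * theta_rad * GZ_max
Step 1 — GZ_max = 1.78 * sin(32°) = 1.78 * 0.529919 = 0.943256 m
Step 2 — theta_rad = 32 * pi/180 = 0.558505 rad
Step 3 — Area = 0.5 * 0.558505 * 0.943256 ≈ 0.26341 m·rad (5 s.f.)

0.26341 m·rad


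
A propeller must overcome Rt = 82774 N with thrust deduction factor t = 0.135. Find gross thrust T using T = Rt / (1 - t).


Formula: T = Rt / (1 - t)
Step 1 — (1 - t) = 1 - 0.135 = 0.865
Step 2 — T = 82774 / 0.865 ≈ 95692 N (5 s.f.)

95692 N


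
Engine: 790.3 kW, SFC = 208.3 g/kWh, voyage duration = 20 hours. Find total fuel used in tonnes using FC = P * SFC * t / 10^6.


Formula: FC (tonnes) = P * SFC * t / 1,000,000
Step 1 — P * SFC * t = 790.3 * 208.3 * 20 = 3292389.8 g
Step 2 — FC (tonnes) = 3292389.8 / 1,000,000 ≈ 3.2924 tonnes (5 s.f.)

3.2924 tonnes


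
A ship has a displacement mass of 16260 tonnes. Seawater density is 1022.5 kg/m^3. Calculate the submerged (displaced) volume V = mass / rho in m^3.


Formula: V = mass / rho
Step 1 — convert tonnes to kg: 16260 t * 1000 = 16260000 kg
Step 2 — V = 16260000 / 1022.5 ≈ 15902 m^3 (5 s.f.)

15902 m^3


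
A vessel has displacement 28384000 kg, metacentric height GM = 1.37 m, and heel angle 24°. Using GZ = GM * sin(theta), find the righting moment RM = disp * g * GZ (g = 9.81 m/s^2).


Formula: GZ = GM * sin(theta); RM = disp * g * GZ
Step 1 — GZ = 1.37 * sin(24°) = 1.37 * 0.406737 = 0.55723 m
Step 2 — RM = 28384000 * 9.81 * 0.55723 ≈ 155160000 N·m (5 s.f.)

155160000 N·m


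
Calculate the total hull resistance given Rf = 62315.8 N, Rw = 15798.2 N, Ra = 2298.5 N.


Formula: Rt = Rf + Rw + Ra
Substituting: Rt = 62315.8 + 15798.2 + 2298.5
Result: Rt = 80412.5 N

80412.5 N


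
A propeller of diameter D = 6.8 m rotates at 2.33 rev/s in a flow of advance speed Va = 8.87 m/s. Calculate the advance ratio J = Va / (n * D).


Formula: J = Va / (n * D)
Step 1 — n * D = 2.33 * 6.8 = 15.844
Step 2 — J = 8.87 / 15.844 ≈ 0.55983 (5 s.f.)

0.55983


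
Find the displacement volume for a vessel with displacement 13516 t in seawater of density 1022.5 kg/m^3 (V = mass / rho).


Formula: V = mass / rho
Step 1 — convert tonnes to kg: 13516 t * 1000 = 13516000 kg
Step 2 — V = 13516000 / 1022.5 ≈ 13219 m^3 (5 s.f.)

13219 m^3


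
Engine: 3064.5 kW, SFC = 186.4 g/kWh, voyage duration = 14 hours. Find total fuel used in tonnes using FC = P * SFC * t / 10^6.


Formula: FC (tonnes) = P * SFC * t / 1,000,000
Step 1 — P * SFC * t = 3064.5 * 186.4 * 14 = 7997119.2 g
Step 2 — FC (tonnes) = 7997119.2 / 1,000,000 ≈ 7.9971 tonnes (5 s.f.)

7.9971 tonnes


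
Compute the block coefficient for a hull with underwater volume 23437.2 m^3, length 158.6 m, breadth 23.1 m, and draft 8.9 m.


Formula: Cb = V / (L * B * T)
Step 1 — L * B * T = 158.6 * 23.1 * 8.9 = 32606.574 m^3
Step 2 — Cb = 23437.2 / 32606.574 ≈ 0.71879 (5 s.f.)

0.71879


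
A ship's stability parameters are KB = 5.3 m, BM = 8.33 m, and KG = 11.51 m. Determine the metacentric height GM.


Formula: GM = KB + BM - KG
Step 1 — KM = KB + BM = 5.3 + 8.33 = 13.63 m
Step 2 — GM = KM - KG = 13.63 - 11.51 = 2.12 m

2.12 m


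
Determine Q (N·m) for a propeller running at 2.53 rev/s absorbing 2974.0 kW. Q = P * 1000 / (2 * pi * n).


Formula: Q = P_W / (2 * pi * n)
Step 1 — P_W = 2974.0 kW * 1000 = 2974000.0 W
Step 2 — 2 * pi * n = 2 * pi * 2.53 = 15.896459
Step 3 — Q = 2974000.0 / 15.896459 ≈ 187090 N·m (5 s.f.)

187090 N·m


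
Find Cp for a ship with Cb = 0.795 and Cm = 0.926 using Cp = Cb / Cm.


Formula: Cp = Cb / Cm
Substituting: Cp = 0.795 / 0.926
Result: Cp ≈ 0.85853 (5 s.f.)

0.85853


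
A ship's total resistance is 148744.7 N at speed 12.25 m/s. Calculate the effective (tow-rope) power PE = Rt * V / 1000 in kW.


Formula: PE = Rt * V / 1000 (kW)
Step 1 — PE (W) = 148744.7 * 12.25 = 1822122.575 W
Step 2 — PE (kW) = 1822122.575 / 1000 ≈ 1822.1 kW (5 s.f.)

1822.1 kW


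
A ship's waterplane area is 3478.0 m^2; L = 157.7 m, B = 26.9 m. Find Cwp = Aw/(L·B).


Formula: Cwp = Aw / (L * B)
Step 1 — L * B = 157.7 * 26.9 = 4242.13 m^2
Step 2 — Cwp = 3478.0 / 4242.13 ≈ 0.81987 (5 s.f.)

0.81987


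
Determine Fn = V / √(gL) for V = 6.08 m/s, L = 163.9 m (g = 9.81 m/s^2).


Formula: Fn = V / sqrt(g * L)
Step 1 — g * L = 9.81 * 163.9 = 1607.859
Step 2 — sqrt(g * L) = sqrt(1607.859) = 40.098117
Step 3 — Fn = 6.08 / 40.098117 ≈ 0.15163 (5 s.f.)

0.15163


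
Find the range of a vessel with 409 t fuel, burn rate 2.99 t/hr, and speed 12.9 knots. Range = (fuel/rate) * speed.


Formula: endurance = fuel / rate; range = endurance * speed
Step 1 — endurance = 409 / 2.99 = 136.7893 hours
Step 2 — range = 136.7893 * 12.9 ≈ 1764.6 nautical miles (5 s.f.)

1764.6 NM


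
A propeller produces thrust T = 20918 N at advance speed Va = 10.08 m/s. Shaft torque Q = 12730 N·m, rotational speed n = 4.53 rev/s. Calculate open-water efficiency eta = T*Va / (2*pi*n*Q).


Formula: eta = T * Va / (2 * pi * n * Q)
Step 1 — numerator = T * Va = 20918 * 10.08 = 210853.44
Step 2 — 2 * pi * n = 2 * pi * 4.53 = 28.462829
Step 3 — denominator = 28.462829 * 12730 = 362331.81
Step 4 — eta = 210853.44 / 362331.81 ≈ 0.58193 (5 s.f.)

0.58193


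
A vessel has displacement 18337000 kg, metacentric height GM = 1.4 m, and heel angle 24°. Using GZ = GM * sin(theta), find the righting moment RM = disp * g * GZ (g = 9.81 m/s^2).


Formula: GZ = GM * sin(theta); RM = disp * g * GZ
Step 1 — GZ = 1.4 * sin(24°) = 1.4 * 0.406737 = 0.569432 m
Step 2 — RM = 18337000 * 9.81 * 0.569432 ≈ 102430000 N·m (5 s.f.)

102430000 N·m


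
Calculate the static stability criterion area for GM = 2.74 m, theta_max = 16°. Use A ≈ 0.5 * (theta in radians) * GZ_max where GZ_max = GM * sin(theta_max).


Formula: GZ_max = GM * sin(theta); Area = 0.5 * theta_rad * GZ_max
Step 1 — GZ_max = 2.74 * sin(16°) = 2.74 * 0.275637 = 0.755245 m
Step 2 — theta_rad = 16 * pi/180 = 0.279253 rad
Step 3 — Area = 0.5 * 0.279253 * 0.755245 ≈ 0.10545 m·rad (5 s.f.)

0.10545 m·rad


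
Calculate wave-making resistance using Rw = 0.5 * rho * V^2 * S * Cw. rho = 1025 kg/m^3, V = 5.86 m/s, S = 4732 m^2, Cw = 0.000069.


Formula: Rw = 0.5 * rho * V^2 * S * Cw
Step 1 — V^2 = 5.86^2 = 34.3396
Step 2 — 0.5 * rho * V^2 = 0.5 * 1025 * 34.3396 = 17599.045
Step 3 — Rw = 17599.045 * 4732 * 0.000069 ≈ 5746.2 N (5 s.f.)

5746.2 N


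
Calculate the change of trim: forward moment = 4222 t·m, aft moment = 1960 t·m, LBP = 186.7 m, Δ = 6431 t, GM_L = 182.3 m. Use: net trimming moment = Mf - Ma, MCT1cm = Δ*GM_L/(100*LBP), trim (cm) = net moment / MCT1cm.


Formula: net trimming moment = Mf - Ma; MCT1cm = Δ*GM_L/(100*LBP); trim = net moment / MCT1cm
Step 1 — net trimming moment = 4222 - 1960 = 2262 t·m
Step 2 — MCT1cm = 6431 * 182.3 / (100 * 186.7) = 62.7944 t·m/cm
Step 3 — trim = 2262 / 62.7944 ≈ 36.022 cm (5 s.f.)

36.022 cm


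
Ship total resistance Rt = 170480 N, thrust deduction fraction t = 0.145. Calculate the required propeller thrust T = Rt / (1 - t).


Formula: T = Rt / (1 - t)
Step 1 — (1 - t) = 1 - 0.145 = 0.855
Step 2 — T = 170480 / 0.855 ≈ 199390 N (5 s.f.)

199390 N


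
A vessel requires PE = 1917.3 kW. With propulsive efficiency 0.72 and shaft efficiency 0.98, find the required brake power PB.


Formula: PB = PE / (eta_D * eta_S)
Step 1 — combined efficiency = eta_D * eta_S = 0.72 * 0.98 = 0.7056
Step 2 — PB = 1917.3 / 0.7056 ≈ 2717.3 kW (5 s.f.)

2717.3 kW


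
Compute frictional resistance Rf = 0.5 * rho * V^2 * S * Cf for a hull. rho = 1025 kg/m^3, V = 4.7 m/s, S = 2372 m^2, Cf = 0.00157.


Formula: Rf = 0.5 * rho * V^2 * S * Cf
Step 1 — V^2 = 4.7^2 = 22.09
Step 2 — 0.5 * rho * V^2 = 0.5 * 1025 * 22.09 = 11321.125
Step 3 — Rf = 11321.125 * 2372 * 0.00157 ≈ 42160 N (5 s.f.)

42160 N


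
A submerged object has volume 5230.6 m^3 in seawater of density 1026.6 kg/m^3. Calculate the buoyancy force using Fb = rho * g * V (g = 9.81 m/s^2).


Formula: Fb = rho * g * V
Substituting: Fb = 1026.6 * 9.81 * 5230.6
Intermediate: 1026.6 * 9.81 = 10070.946
Result: Fb = 10070.946 * 5230.6 ≈ 52677000 N (5 s.f.)

52677000 N


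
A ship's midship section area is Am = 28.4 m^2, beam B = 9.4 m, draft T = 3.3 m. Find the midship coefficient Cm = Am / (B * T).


Formula: Cm = Am / (B * T)
Step 1 — B * T = 9.4 * 3.3 = 31.02 m^2
Step 2 — Cm = 28.4 / 31.02 ≈ 0.91554 (5 s.f.)

0.91554


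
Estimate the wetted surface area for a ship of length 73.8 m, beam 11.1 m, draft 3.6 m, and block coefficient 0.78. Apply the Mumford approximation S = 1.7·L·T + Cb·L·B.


Formula: S = 1.7*L*T + V/T with V = Cb*L*B*T, i.e. S = L * (1.7*T + Cb*B)
Step 1 — 1.7*T = 1.7 * 3.6 = 6.12 m
Step 2 — Cb*B = 0.78 * 11.1 = 8.658 m
Step 3 — 1.7*T + Cb*B = 6.12 + 8.658 = 14.778 m
Step 4 — S = 73.8 * 14.778 ≈ 1090.6 m^2 (5 s.f.)

1090.6 m^2


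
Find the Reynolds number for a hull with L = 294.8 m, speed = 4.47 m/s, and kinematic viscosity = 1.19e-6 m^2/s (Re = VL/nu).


Formula: Re = V * L / nu
Step 1 — V * L = 4.47 * 294.8 = 1317.756 m^2/s
Step 2 — Re = 1317.756 / 1.19e-6 = 1.11e+09

1.11e+09


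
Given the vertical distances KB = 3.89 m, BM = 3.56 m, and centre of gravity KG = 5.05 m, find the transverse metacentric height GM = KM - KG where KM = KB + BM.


Formula: GM = KB + BM - KG
Step 1 — KM = KB + BM = 3.89 + 3.56 = 7.45 m
Step 2 — GM = KM - KG = 7.45 - 5.05 = 2.4 m

2.4 m


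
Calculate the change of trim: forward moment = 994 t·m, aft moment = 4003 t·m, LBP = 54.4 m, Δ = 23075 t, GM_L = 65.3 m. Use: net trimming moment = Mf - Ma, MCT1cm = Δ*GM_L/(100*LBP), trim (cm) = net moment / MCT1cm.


Formula: net trimming moment = Mf - Ma; MCT1cm = Δ*GM_L/(100*LBP); trim = net moment / MCT1cm
Step 1 — net trimming moment = 994 - 4003 = -3009 t·m
Step 2 — MCT1cm = 23075 * 65.3 / (100 * 54.4) = 276.9848 t·m/cm
Step 3 — trim = -3009 / 276.9848 ≈ -10.863 cm (5 s.f.)

-10.863 cm


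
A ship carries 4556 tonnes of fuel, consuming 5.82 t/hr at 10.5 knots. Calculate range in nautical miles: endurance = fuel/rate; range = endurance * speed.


Formula: endurance = fuel / rate; range = endurance * speed
Step 1 — endurance = 4556 / 5.82 = 782.8179 hours
Step 2 — range = 782.8179 * 10.5 ≈ 8219.6 nautical miles (5 s.f.)

8219.6 NM


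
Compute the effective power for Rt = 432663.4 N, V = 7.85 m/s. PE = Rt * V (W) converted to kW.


Formula: PE = Rt * V / 1000 (kW)
Step 1 — PE (W) = 432663.4 * 7.85 = 3396407.69 W
Step 2 — PE (kW) = 3396407.69 / 1000 ≈ 3396.4 kW (5 s.f.)

3396.4 kW


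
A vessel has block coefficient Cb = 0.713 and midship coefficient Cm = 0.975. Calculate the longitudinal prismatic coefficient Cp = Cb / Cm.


Formula: Cp = Cb / Cm
Substituting: Cp = 0.713 / 0.975
Result: Cp ≈ 0.73128 (5 s.f.)

0.73128


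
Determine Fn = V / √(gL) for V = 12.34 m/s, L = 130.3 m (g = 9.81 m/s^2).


Formula: Fn = V / sqrt(g * L)
Step 1 — g * L = 9.81 * 130.3 = 1278.243
Step 2 — sqrt(g * L) = sqrt(1278.243) = 35.752524
Step 3 — Fn = 12.34 / 35.752524 ≈ 0.34515 (5 s.f.)

0.34515


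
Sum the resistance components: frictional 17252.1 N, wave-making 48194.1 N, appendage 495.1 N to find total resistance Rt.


Formula: Rt = Rf + Rw + Ra
Substituting: Rt = 17252.1 + 48194.1 + 495.1
Result: Rt = 65941.3 N

65941.3 N


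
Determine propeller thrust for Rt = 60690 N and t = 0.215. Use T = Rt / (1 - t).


Formula: T = Rt / (1 - t)
Step 1 — (1 - t) = 1 - 0.215 = 0.785
Step 2 — T = 60690 / 0.785 ≈ 77312 N (5 s.f.)

77312 N


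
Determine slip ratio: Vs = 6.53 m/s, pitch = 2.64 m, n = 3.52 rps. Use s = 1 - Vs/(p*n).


Formula: s = 1 - Vs / (p * n)
Step 1 — p * n = 2.64 * 3.52 = 9.2928
Step 2 — Vs / (p*n) = 6.53 / 9.2928 = 0.702695 (6 d.p.)
Step 3 — s = 1 - 0.702695 = 0.297305

0.297305


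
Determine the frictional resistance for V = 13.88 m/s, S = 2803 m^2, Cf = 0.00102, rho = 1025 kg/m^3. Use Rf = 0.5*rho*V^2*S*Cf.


Formula: Rf = 0.5 * rho * V^2 * S * Cf
Step 1 — V^2 = 13.88^2 = 192.6544
Step 2 — 0.5 * rho * V^2 = 0.5 * 1025 * 192.6544 = 98735.38
Step 3 — Rf = 98735.38 * 2803 * 0.00102 ≈ 282290 N (5 s.f.)

282290 N


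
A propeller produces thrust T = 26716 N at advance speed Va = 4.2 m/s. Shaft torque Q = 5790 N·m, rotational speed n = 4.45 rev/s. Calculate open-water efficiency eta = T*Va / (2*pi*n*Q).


Formula: eta = T * Va / (2 * pi * n * Q)
Step 1 — numerator = T * Va = 26716 * 4.2 = 112207.2
Step 2 — 2 * pi * n = 2 * pi * 4.45 = 27.960175
Step 3 — denominator = 27.960175 * 5790 = 161889.41
Step 4 — eta = 112207.2 / 161889.41 ≈ 0.69311 (5 s.f.)

0.69311


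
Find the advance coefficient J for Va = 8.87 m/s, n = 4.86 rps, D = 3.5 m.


Formula: J = Va / (n * D)
Step 1 — n * D = 4.86 * 3.5 = 17.01
Step 2 — J = 8.87 / 17.01 ≈ 0.52146 (5 s.f.)

0.52146


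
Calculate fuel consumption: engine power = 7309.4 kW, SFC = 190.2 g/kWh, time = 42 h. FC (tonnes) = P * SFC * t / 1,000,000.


Formula: FC (tonnes) = P * SFC * t / 1,000,000
Step 1 — P * SFC * t = 7309.4 * 190.2 * 42 = 58390410.96 g
Step 2 — FC (tonnes) = 58390410.96 / 1,000,000 ≈ 58.390 tonnes (5 s.f.)

58.390 tonnes


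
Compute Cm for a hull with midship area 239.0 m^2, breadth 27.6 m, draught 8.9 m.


Formula: Cm = Am / (B * T)
Step 1 — B * T = 27.6 * 8.9 = 245.64 m^2
Step 2 — Cm = 239.0 / 245.64 ≈ 0.97297 (5 s.f.)

0.97297


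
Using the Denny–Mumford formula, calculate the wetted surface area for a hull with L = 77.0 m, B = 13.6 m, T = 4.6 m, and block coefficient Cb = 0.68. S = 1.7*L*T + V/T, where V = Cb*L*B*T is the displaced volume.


Formula: S = 1.7*L*T + V/T with V = Cb*L*B*T, i.e. S = L * (1.7*T + Cb*B)
Step 1 — 1.7*T = 1.7 * 4.6 = 7.82 m
Step 2 — Cb*B = 0.68 * 13.6 = 9.248 m
Step 3 — 1.7*T + Cb*B = 7.82 + 9.248 = 17.068 m
Step 4 — S = 77.0 * 17.068 ≈ 1314.2 m^2 (5 s.f.)

1314.2 m^2


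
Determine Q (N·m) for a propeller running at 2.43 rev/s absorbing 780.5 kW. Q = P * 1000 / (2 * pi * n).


Formula: Q = P_W / (2 * pi * n)
Step 1 — P_W = 780.5 kW * 1000 = 780500.0 W
Step 2 — 2 * pi * n = 2 * pi * 2.43 = 15.26814
Step 3 — Q = 780500.0 / 15.26814 ≈ 51120 N·m (5 s.f.)

51120 N·m


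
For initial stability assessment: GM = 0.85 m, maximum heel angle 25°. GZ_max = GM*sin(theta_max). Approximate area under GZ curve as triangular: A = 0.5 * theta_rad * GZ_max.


Formula: GZ_max = GM * sin(theta); Area = 0.5 * theta_rad * GZ_max
Step 1 — GZ_max = 0.85 * sin(25°) = 0.85 * 0.422618 = 0.359225 m
Step 2 — theta_rad = 25 * pi/180 = 0.436332 rad
Step 3 — Area = 0.5 * 0.436332 * 0.359225 ≈ 0.078371 m·rad (5 s.f.)

0.078371 m·rad


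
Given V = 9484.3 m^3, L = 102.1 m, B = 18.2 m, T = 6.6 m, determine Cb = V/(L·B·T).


Formula: Cb = V / (L * B * T)
Step 1 — L * B * T = 102.1 * 18.2 * 6.6 = 12264.252 m^3
Step 2 — Cb = 9484.3 / 12264.252 ≈ 0.77333 (5 s.f.)

0.77333


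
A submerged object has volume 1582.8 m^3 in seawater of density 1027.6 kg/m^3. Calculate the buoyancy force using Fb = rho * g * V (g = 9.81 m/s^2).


Formula: Fb = rho * g * V
Substituting: Fb = 1027.6 * 9.81 * 1582.8
Intermediate: 1027.6 * 9.81 = 10080.756
Result: Fb = 10080.756 * 1582.8 ≈ 15956000 N (5 s.f.)

15956000 N


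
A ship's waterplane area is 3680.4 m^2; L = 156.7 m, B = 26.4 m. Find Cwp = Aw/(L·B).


Formula: Cwp = Aw / (L * B)
Step 1 — L * B = 156.7 * 26.4 = 4136.88 m^2
Step 2 — Cwp = 3680.4 / 4136.88 ≈ 0.88966 (5 s.f.)

0.88966


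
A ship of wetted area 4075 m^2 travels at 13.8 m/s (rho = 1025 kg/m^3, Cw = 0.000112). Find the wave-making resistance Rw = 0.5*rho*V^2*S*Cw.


Formula: Rw = 0.5 * rho * V^2 * S * Cw
Step 1 — V^2 = 13.8^2 = 190.44
Step 2 — 0.5 * rho * V^2 = 0.5 * 1025 * 190.44 = 97600.5
Step 3 — Rw = 97600.5 * 4075 * 0.000112 ≈ 44545 N (5 s.f.)

44545 N


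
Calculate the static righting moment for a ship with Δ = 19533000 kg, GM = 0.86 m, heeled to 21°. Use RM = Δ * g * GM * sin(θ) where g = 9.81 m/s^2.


Formula: GZ = GM * sin(theta); RM = disp * g * GZ
Step 1 — GZ = 0.86 * sin(21°) = 0.86 * 0.358368 = 0.308196 m
Step 2 — RM = 19533000 * 9.81 * 0.308196 ≈ 59056000 N·m (5 s.f.)

59056000 N·m


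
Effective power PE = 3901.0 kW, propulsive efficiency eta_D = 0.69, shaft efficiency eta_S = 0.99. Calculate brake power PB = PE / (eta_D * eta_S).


Formula: PB = PE / (eta_D * eta_S)
Step 1 — combined efficiency = eta_D * eta_S = 0.69 * 0.99 = 0.6831
Step 2 — PB = 3901.0 / 0.6831 ≈ 5710.7 kW (5 s.f.)

5710.7 kW


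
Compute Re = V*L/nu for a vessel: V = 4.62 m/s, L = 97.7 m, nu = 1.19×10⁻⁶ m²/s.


Formula: Re = V * L / nu
Step 1 — V * L = 4.62 * 97.7 = 451.374 m^2/s
Step 2 — Re = 451.374 / 1.19e-6 = 3.79e+08

3.79e+08


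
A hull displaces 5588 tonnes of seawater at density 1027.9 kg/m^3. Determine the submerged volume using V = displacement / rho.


Formula: V = mass / rho
Step 1 — convert tonnes to kg: 5588 t * 1000 = 5588000 kg
Step 2 — V = 5588000 / 1027.9 ≈ 5436.3 m^3 (5 s.f.)

5436.3 m^3


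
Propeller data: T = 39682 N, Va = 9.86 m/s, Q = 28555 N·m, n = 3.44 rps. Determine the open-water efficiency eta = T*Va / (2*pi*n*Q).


Formula: eta = T * Va / (2 * pi * n * Q)
Step 1 — numerator = T * Va = 39682 * 9.86 = 391264.52
Step 2 — 2 * pi * n = 2 * pi * 3.44 = 21.614157
Step 3 — denominator = 21.614157 * 28555 = 617192.25
Step 4 — eta = 391264.52 / 617192.25 ≈ 0.63394 (5 s.f.)

0.63394


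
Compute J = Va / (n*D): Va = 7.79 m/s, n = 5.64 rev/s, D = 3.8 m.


Formula: J = Va / (n * D)
Step 1 — n * D = 5.64 * 3.8 = 21.432
Step 2 — J = 7.79 / 21.432 ≈ 0.36348 (5 s.f.)

0.36348


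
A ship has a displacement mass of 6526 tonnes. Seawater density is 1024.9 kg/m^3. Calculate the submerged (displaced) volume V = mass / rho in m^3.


Formula: V = mass / rho
Step 1 — convert tonnes to kg: 6526 t * 1000 = 6526000 kg
Step 2 — V = 6526000 / 1024.9 ≈ 6367.5 m^3 (5 s.f.)

6367.5 m^3


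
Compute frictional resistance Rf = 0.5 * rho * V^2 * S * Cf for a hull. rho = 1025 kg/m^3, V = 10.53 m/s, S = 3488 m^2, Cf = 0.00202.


Formula: Rf = 0.5 * rho * V^2 * S * Cf
Step 1 — V^2 = 10.53^2 = 110.8809
Step 2 — 0.5 * rho * V^2 = 0.5 * 1025 * 110.8809 = 56826.46125
Step 3 — Rf = 56826.46125 * 3488 * 0.00202 ≈ 400390 N (5 s.f.)

400390 N


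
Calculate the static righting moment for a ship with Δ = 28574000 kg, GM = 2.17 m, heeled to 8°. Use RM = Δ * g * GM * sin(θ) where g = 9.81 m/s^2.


Formula: GZ = GM * sin(theta); RM = disp * g * GZ
Step 1 — GZ = 2.17 * sin(8°) = 2.17 * 0.139173 = 0.302005 m
Step 2 — RM = 28574000 * 9.81 * 0.302005 ≈ 84655000 N·m (5 s.f.)

84655000 N·m


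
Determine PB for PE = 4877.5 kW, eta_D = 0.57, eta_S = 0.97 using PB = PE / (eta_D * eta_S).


Formula: PB = PE / (eta_D * eta_S)
Step 1 — combined efficiency = eta_D * eta_S = 0.57 * 0.97 = 0.5529
Step 2 — PB = 4877.5 / 0.5529 ≈ 8821.7 kW (5 s.f.)

8821.7 kW


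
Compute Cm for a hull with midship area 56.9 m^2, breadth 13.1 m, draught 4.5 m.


Formula: Cm = Am / (B * T)
Step 1 — B * T = 13.1 * 4.5 = 58.95 m^2
Step 2 — Cm = 56.9 / 58.95 ≈ 0.96522 (5 s.f.)

0.96522


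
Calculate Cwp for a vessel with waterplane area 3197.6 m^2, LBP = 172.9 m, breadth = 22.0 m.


Formula: Cwp = Aw / (L * B)
Step 1 — L * B = 172.9 * 22.0 = 3803.8 m^2
Step 2 — Cwp = 3197.6 / 3803.8 ≈ 0.84063 (5 s.f.)

0.84063


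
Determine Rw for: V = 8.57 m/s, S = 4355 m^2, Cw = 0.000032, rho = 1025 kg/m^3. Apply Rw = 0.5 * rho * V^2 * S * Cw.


Formula: Rw = 0.5 * rho * V^2 * S * Cw
Step 1 — V^2 = 8.57^2 = 73.4449
Step 2 — 0.5 * rho * V^2 = 0.5 * 1025 * 73.4449 = 37640.51125
Step 3 — Rw = 37640.51125 * 4355 * 0.000032 ≈ 5245.6 N (5 s.f.)

5245.6 N


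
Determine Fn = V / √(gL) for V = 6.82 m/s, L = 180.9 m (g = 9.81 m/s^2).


Formula: Fn = V / sqrt(g * L)
Step 1 — g * L = 9.81 * 180.9 = 1774.629
Step 2 — sqrt(g * L) = sqrt(1774.629) = 42.126346
Step 3 — Fn = 6.82 / 42.126346 ≈ 0.16189 (5 s.f.)

0.16189


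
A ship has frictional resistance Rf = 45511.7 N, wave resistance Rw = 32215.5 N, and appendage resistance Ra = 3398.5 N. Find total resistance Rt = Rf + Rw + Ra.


Formula: Rt = Rf + Rw + Ra
Substituting: Rt = 45511.7 + 32215.5 + 3398.5
Result: Rt = 81125.7 N

81125.7 N


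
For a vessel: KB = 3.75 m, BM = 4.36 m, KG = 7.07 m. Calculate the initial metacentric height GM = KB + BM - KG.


Formula: GM = KB + BM - KG
Step 1 — KM = KB + BM = 3.75 + 4.36 = 8.11 m
Step 2 — GM = KM - KG = 8.11 - 7.07 = 1.04 m

1.04 m


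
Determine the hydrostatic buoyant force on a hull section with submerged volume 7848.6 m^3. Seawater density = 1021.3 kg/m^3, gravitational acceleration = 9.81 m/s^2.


Formula: Fb = rho * g * V
Substituting: Fb = 1021.3 * 9.81 * 7848.6
Intermediate: 1021.3 * 9.81 = 10018.953
Result: Fb = 10018.953 * 7848.6 ≈ 78635000 N (5 s.f.)

78635000 N


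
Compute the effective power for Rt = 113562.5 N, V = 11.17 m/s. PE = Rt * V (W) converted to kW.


Formula: PE = Rt * V / 1000 (kW)
Step 1 — PE (W) = 113562.5 * 11.17 = 1268493.125 W
Step 2 — PE (kW) = 1268493.125 / 1000 ≈ 1268.5 kW (5 s.f.)

1268.5 kW


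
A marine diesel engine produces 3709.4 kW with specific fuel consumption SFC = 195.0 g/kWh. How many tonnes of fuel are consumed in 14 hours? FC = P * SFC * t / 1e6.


Formula: FC (tonnes) = P * SFC * t / 1,000,000
Step 1 — P * SFC * t = 3709.4 * 195.0 * 14 = 10126662.0 g
Step 2 — FC (tonnes) = 10126662.0 / 1,000,000 ≈ 10.127 tonnes (5 s.f.)

10.127 tonnes


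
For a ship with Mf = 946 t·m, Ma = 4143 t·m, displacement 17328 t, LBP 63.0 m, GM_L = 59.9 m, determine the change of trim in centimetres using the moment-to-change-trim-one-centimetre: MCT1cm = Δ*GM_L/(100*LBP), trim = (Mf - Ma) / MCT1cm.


Formula: net trimming moment = Mf - Ma; MCT1cm = Δ*GM_L/(100*LBP); trim = net moment / MCT1cm
Step 1 — net trimming moment = 946 - 4143 = -3197 t·m
Step 2 — MCT1cm = 17328 * 59.9 / (100 * 63.0) = 164.7535 t·m/cm
Step 3 — trim = -3197 / 164.7535 ≈ -19.405 cm (5 s.f.)

-19.405 cm


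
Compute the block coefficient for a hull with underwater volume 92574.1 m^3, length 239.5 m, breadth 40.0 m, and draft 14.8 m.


Formula: Cb = V / (L * B * T)
Step 1 — L * B * T = 239.5 * 40.0 * 14.8 = 141784.0 m^3
Step 2 — Cb = 92574.1 / 141784.0 ≈ 0.65292 (5 s.f.)

0.65292


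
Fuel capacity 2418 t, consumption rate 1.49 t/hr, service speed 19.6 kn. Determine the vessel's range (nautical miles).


Formula: endurance = fuel / rate; range = endurance * speed
Step 1 — endurance = 2418 / 1.49 = 1622.8188 hours
Step 2 — range = 1622.8188 * 19.6 ≈ 31807 nautical miles (5 s.f.)

31807 NM


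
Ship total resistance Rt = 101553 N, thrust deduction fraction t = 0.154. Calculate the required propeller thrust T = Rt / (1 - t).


Formula: T = Rt / (1 - t)
Step 1 — (1 - t) = 1 - 0.154 = 0.846
Step 2 — T = 101553 / 0.846 ≈ 120040 N (5 s.f.)

120040 N


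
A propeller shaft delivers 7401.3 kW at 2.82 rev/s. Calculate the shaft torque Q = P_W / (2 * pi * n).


Formula: Q = P_W / (2 * pi * n)
Step 1 — P_W = 7401.3 kW * 1000 = 7401300.0 W
Step 2 — 2 * pi * n = 2 * pi * 2.82 = 17.718583
Step 3 — Q = 7401300.0 / 17.718583 ≈ 417710 N·m (5 s.f.)

417710 N·m


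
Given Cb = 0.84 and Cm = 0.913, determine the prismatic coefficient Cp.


Formula: Cp = Cb / Cm
Substituting: Cp = 0.84 / 0.913
Result: Cp ≈ 0.92004 (5 s.f.)

0.92004


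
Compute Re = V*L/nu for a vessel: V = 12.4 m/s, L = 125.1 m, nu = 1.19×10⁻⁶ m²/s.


Formula: Re = V * L / nu
Step 1 — V * L = 12.4 * 125.1 = 1551.24 m^2/s
Step 2 — Re = 1551.24 / 1.19e-6 = 1.30e+09

1.30e+09
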